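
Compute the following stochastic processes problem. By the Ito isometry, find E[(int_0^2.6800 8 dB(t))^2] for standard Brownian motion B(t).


By Ito isometry: E[(int f dB)^2] = int f^2 dt
= 8^2 * 2.6800
= 64 * 2.6800 = 171.5200

171.5200


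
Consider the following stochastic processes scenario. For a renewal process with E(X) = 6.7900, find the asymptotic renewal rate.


Long-run renewal rate = 1/E(X)
= 1/6.7900
= 0.1473

0.1473


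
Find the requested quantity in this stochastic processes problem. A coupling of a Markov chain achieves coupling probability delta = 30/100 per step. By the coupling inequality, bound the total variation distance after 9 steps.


TV distance bound <= (1-delta)^n
= (1 - 0.3000)^9
= 0.7000^9
= 0.0404

0.0404


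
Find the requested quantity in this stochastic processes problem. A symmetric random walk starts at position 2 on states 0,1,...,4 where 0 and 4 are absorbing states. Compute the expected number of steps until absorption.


For symmetric RW on 0,...,N with absorbing barriers, E(i) = i*(N-i)
E(2) = 2 * 2 = 4

4


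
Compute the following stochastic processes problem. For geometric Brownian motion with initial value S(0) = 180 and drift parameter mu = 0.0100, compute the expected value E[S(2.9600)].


E[S(t)] = S(0) * exp(mu * t)
= 180 * exp(0.0100 * 2.9600)
= 180 * 1.0300
= 185.4076

185.4076


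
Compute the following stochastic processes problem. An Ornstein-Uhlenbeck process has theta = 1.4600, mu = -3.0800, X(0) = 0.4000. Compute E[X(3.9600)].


E[X(t)] = mu + (X(0) - mu)*exp(-theta*t)
= -3.0800 + (0.4000 - -3.0800)*exp(-1.4600*3.9600)
= -3.0800 + 3.4800 * 0.0031
= -3.0693

-3.0693


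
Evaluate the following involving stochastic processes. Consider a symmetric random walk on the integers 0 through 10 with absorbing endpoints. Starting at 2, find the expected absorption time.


For symmetric RW on 0,...,N with absorbing barriers, E(i) = i*(N-i)
E(2) = 2 * 8 = 16

16


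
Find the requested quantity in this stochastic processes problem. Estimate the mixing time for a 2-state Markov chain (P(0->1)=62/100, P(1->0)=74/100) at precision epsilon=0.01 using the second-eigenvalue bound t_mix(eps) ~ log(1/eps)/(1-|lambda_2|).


lambda_2 = |1 - p01 - p10| = |1 - 0.6200 - 0.7400| = 0.3600
t_mix ~ log(1/eps)/(1 - |lambda_2|)
= log(100)/(1 - 0.3600) = 4.6052/0.6400
= 7.1956

7.1956


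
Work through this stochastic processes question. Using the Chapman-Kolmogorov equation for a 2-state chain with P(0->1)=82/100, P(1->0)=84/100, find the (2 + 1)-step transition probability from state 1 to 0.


P^3 = P^2 * P^1
Computing via matrix multiplication of the transition matrix.
Entry (1,0) of P^3 = 0.6515

0.6515


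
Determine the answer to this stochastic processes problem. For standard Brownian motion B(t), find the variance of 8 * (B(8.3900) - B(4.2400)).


Var(alpha*(B(t)-B(s))) = alpha^2 * (t-s)
= 8^2 * (8.3900 - 4.2400)
= 64 * 4.1500
= 265.6000

265.6000


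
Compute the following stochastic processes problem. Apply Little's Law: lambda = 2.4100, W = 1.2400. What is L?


Little's Law: L = lambda * W
= 2.4100 * 1.2400
= 2.9884

2.9884


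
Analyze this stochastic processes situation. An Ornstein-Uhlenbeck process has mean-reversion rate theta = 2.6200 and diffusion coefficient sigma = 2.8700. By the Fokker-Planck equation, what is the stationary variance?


Stationary variance = sigma^2 / (2*theta)
= 2.8700^2 / (2*2.6200)
= 8.2369 / 5.2400
= 1.5719

1.5719


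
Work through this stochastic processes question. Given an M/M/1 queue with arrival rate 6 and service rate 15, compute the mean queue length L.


rho = 6/15 = 0.4000
L = rho/(1-rho)
= 0.4000/0.6000
= 0.6667

0.6667


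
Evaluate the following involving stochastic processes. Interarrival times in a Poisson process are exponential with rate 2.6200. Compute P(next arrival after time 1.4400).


P(X > t) = exp(-lambda * t)
= exp(-2.6200 * 1.4400)
= exp(-3.7728) = 0.0230

0.0230


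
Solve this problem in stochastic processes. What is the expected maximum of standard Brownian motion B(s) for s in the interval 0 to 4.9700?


E(max B(s)) = sqrt(2t/pi)
= sqrt(2*4.9700/pi)
= sqrt(3.1640)
= 1.7788

1.7788


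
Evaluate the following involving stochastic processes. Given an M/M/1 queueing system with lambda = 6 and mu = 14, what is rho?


rho = lambda/mu
= 6/14
= 0.4286

0.4286


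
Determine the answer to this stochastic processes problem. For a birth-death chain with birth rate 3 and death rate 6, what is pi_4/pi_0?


For birth-death process, pi_n/pi_0 = (lambda/mu)^n
= (3/6)^4
= 0.0625

0.0625


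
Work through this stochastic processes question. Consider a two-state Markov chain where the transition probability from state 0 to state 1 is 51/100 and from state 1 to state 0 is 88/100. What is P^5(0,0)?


Computing P^5 by matrix multiplication.
P = [[0.4900, 0.5100], [0.8800, 0.1200]]
After raising P to the power 5:
P^5(0,0) = 0.6298

0.6298


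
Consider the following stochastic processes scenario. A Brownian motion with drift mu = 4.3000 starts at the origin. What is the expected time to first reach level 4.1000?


Expected first passage time = a/mu
= 4.1000/4.3000
= 0.9535

0.9535


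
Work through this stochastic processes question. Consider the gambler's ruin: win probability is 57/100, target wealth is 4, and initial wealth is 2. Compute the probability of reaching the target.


Gambler's ruin formula:
r = q/p = 0.4300/0.5700 = 0.7544
P(win) = (1 - r^i)/(1 - r^N)
= (1 - 0.7544^2)/(1 - 0.7544^4)
= 0.6373

0.6373


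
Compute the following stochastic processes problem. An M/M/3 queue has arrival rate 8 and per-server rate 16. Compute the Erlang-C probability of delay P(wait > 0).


a = lambda/mu = 0.5000
rho = a/c = 0.1667
Erlang-C formula applied:
C(c,a) = 0.0152

0.0152


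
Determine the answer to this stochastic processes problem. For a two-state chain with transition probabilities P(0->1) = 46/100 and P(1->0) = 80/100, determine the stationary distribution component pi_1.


Stationary distribution: pi_0 = p10/(p01+p10), pi_1 = p01/(p01+p10)
p01 = 0.4600, p10 = 0.8000
pi_1 = 0.3651

0.3651


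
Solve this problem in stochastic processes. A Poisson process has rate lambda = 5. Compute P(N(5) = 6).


P(N(t)=k) = (lambda*t)^k * exp(-lambda*t) / k!
lambda*t = 25
= 25^6 * exp(-25) / 6!
= 244140625 * 1.3888e-11 / 720
= 4.7092e-06

4.7092e-06


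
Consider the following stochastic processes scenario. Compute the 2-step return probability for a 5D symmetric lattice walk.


P(return in 2 steps) = P(reverse first step) = 1/(2d)
= 1/10
= 0.1000

0.1000


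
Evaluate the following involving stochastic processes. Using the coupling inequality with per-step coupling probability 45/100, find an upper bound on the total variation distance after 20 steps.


TV distance bound <= (1-delta)^n
= (1 - 0.4500)^20
= 0.5500^20
= 6.4158e-06

6.4158e-06


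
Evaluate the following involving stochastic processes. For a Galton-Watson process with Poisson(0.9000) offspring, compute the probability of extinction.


Since mu = 0.9000 <= 1, extinction probability = 1.

1.0000


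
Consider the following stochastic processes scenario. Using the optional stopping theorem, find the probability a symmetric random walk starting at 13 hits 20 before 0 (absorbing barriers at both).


By optional stopping theorem: E(M at tau) = M(0) = 13
P(hit 20)*20 + P(hit 0)*0 = 13
P(hit 20) = (13 - 0)/(20 - 0) = 13/20 = 0.6500

0.6500


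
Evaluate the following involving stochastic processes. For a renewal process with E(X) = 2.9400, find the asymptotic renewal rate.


Long-run renewal rate = 1/E(X)
= 1/2.9400
= 0.3401

0.3401


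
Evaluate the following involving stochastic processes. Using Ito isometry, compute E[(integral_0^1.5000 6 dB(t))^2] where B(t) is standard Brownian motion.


By Ito isometry: E[(int f dB)^2] = int f^2 dt
= 6^2 * 1.5000
= 36 * 1.5000 = 54.0000

54.0000


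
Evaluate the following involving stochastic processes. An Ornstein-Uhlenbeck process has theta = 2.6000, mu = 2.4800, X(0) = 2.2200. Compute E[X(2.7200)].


E[X(t)] = mu + (X(0) - mu)*exp(-theta*t)
= 2.4800 + (2.2200 - 2.4800)*exp(-2.6000*2.7200)
= 2.4800 + -0.2600 * 8.4853e-04
= 2.4798

2.4798


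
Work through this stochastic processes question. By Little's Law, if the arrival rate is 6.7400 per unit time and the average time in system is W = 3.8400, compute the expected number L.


Little's Law: L = lambda * W
= 6.7400 * 3.8400
= 25.8816

25.8816


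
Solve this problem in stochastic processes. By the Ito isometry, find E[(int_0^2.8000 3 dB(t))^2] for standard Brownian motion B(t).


By Ito isometry: E[(int f dB)^2] = int f^2 dt
= 3^2 * 2.8000
= 9 * 2.8000 = 25.2000

25.2000


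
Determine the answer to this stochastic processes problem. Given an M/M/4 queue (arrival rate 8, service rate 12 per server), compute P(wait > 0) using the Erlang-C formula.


a = lambda/mu = 0.6667
rho = a/c = 0.1667
Erlang-C formula applied:
C(c,a) = 0.0051

0.0051


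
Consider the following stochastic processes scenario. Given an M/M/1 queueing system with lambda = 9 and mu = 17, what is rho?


rho = lambda/mu
= 9/17
= 0.5294

0.5294


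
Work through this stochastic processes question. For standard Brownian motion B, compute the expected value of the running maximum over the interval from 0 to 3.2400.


E(max B(s)) = sqrt(2t/pi)
= sqrt(2*3.2400/pi)
= sqrt(2.0626)
= 1.4362

1.4362


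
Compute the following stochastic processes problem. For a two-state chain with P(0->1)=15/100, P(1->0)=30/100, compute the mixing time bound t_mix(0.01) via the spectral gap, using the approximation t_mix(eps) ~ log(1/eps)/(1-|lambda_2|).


lambda_2 = |1 - p01 - p10| = |1 - 0.1500 - 0.3000| = 0.5500
t_mix ~ log(1/eps)/(1 - |lambda_2|)
= log(100)/(1 - 0.5500) = 4.6052/0.4500
= 10.2337

10.2337


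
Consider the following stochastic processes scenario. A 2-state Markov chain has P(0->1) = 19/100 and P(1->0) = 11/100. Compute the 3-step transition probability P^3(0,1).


Computing P^3 by matrix multiplication.
P = [[0.8100, 0.1900], [0.1100, 0.8900]]
After raising P to the power 3:
P^3(0,1) = 0.4161

0.4161


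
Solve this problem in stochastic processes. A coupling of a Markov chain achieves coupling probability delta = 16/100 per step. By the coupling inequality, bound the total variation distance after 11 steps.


TV distance bound <= (1-delta)^n
= (1 - 0.1600)^11
= 0.8400^11
= 0.1469

0.1469


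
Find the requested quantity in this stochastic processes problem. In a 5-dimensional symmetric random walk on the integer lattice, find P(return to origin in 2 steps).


P(return in 2 steps) = P(reverse first step) = 1/(2d)
= 1/10
= 0.1000

0.1000


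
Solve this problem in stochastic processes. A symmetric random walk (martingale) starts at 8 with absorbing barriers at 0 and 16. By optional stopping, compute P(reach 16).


By optional stopping theorem: E(M at tau) = M(0) = 8
P(hit 16)*16 + P(hit 0)*0 = 8
P(hit 16) = (8 - 0)/(16 - 0) = 1/2 = 0.5000

0.5000


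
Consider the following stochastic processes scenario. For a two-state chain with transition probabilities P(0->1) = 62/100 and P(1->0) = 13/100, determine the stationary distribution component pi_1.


Stationary distribution: pi_0 = p10/(p01+p10), pi_1 = p01/(p01+p10)
p01 = 0.6200, p10 = 0.1300
pi_1 = 0.8267

0.8267


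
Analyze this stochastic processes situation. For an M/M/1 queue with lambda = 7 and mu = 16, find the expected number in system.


rho = 7/16 = 0.4375
L = rho/(1-rho)
= 0.4375/0.5625
= 0.7778

0.7778


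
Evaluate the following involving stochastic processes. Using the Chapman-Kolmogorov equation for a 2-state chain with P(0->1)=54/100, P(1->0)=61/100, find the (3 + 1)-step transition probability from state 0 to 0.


P^4 = P^3 * P^1
Computing via matrix multiplication of the transition matrix.
Entry (0,0) of P^4 = 0.5307

0.5307


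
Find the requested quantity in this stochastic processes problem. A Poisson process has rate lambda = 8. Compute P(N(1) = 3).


P(N(t)=k) = (lambda*t)^k * exp(-lambda*t) / k!
lambda*t = 8
= 8^3 * exp(-8) / 3!
= 512 * 3.3546e-04 / 6
= 0.0286

0.0286


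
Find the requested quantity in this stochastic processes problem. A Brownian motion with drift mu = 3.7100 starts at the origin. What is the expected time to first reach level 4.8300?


Expected first passage time = a/mu
= 4.8300/3.7100
= 1.3019

1.3019


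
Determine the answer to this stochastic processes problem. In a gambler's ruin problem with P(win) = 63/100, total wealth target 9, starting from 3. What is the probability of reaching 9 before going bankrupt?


Gambler's ruin formula:
r = q/p = 0.3700/0.6300 = 0.5873
P(win) = (1 - r^i)/(1 - r^N)
= (1 - 0.5873^3)/(1 - 0.5873^9)
= 0.8041

0.8041


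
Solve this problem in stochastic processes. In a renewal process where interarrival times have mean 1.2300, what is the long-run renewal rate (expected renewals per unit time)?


Long-run renewal rate = 1/E(X)
= 1/1.2300
= 0.8130

0.8130


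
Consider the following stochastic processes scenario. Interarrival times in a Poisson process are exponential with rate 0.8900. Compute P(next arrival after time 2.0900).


P(X > t) = exp(-lambda * t)
= exp(-0.8900 * 2.0900)
= exp(-1.8601) = 0.1557

0.1557


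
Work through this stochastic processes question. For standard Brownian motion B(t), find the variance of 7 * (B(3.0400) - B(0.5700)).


Var(alpha*(B(t)-B(s))) = alpha^2 * (t-s)
= 7^2 * (3.0400 - 0.5700)
= 49 * 2.4700
= 121.0300

121.0300


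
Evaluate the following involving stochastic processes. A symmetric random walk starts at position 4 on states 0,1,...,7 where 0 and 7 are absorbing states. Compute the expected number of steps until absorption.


For symmetric RW on 0,...,N with absorbing barriers, E(i) = i*(N-i)
E(4) = 4 * 3 = 12

12


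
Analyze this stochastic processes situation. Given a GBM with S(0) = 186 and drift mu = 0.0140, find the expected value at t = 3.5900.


E[S(t)] = S(0) * exp(mu * t)
= 186 * exp(0.0140 * 3.5900)
= 186 * 1.0515
= 195.5873

195.5873


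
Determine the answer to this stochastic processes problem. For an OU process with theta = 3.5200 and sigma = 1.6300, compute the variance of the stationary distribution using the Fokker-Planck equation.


Stationary variance = sigma^2 / (2*theta)
= 1.6300^2 / (2*3.5200)
= 2.6569 / 7.0400
= 0.3774

0.3774


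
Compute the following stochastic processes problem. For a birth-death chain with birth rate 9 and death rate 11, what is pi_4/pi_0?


For birth-death process, pi_n/pi_0 = (lambda/mu)^n
= (9/11)^4
= 0.4481

0.4481


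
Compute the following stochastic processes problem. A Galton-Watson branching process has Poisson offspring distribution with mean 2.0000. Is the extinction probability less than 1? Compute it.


Since mu = 2.0000 > 1, extinction prob q < 1.
Solve s = exp(mu*(s-1)) iteratively.
q = 0.2032

0.2032


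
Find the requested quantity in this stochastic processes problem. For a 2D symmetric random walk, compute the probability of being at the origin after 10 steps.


P = C(10,5)^2 / 4^10
= 252^2 / 1048576
= 63504 / 1048576
= 0.0606

0.0606


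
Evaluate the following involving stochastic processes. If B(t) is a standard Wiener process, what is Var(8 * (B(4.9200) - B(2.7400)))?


Var(alpha*(B(t)-B(s))) = alpha^2 * (t-s)
= 8^2 * (4.9200 - 2.7400)
= 64 * 2.1800
= 139.5200

139.5200


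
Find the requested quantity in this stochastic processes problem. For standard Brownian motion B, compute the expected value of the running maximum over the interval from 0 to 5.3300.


E(max B(s)) = sqrt(2t/pi)
= sqrt(2*5.3300/pi)
= sqrt(3.3932)
= 1.8421

1.8421


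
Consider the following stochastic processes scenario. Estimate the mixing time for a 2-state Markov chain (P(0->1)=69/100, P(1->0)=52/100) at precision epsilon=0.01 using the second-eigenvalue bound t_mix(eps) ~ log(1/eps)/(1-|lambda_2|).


lambda_2 = |1 - p01 - p10| = |1 - 0.6900 - 0.5200| = 0.2100
t_mix ~ log(1/eps)/(1 - |lambda_2|)
= log(100)/(1 - 0.2100) = 4.6052/0.7900
= 5.8293

5.8293


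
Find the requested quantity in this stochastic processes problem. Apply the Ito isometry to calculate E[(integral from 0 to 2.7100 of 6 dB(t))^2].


By Ito isometry: E[(int f dB)^2] = int f^2 dt
= 6^2 * 2.7100
= 36 * 2.7100 = 97.5600

97.5600


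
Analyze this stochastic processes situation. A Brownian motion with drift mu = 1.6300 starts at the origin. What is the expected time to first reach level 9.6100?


Expected first passage time = a/mu
= 9.6100/1.6300
= 5.8957

5.8957


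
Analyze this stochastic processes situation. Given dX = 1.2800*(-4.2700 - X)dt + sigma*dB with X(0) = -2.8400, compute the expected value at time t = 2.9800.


E[X(t)] = mu + (X(0) - mu)*exp(-theta*t)
= -4.2700 + (-2.8400 - -4.2700)*exp(-1.2800*2.9800)
= -4.2700 + 1.4300 * 0.0221
= -4.2385

-4.2385


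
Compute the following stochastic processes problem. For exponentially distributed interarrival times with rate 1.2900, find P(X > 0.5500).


P(X > t) = exp(-lambda * t)
= exp(-1.2900 * 0.5500)
= exp(-0.7095) = 0.4919

0.4919


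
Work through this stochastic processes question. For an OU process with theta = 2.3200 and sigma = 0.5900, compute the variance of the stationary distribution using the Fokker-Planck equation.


Stationary variance = sigma^2 / (2*theta)
= 0.5900^2 / (2*2.3200)
= 0.3481 / 4.6400
= 0.0750

0.0750


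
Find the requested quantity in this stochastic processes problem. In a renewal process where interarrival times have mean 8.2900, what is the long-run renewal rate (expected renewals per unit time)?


Long-run renewal rate = 1/E(X)
= 1/8.2900
= 0.1206

0.1206


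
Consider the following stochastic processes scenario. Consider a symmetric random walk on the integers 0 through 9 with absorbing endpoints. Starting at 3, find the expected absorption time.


For symmetric RW on 0,...,N with absorbing barriers, E(i) = i*(N-i)
E(3) = 3 * 6 = 18

18


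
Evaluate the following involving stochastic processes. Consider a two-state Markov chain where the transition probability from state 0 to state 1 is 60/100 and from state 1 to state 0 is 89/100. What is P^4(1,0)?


Computing P^4 by matrix multiplication.
P = [[0.4000, 0.6000], [0.8900, 0.1100]]
After raising P to the power 4:
P^4(1,0) = 0.5629

0.5629


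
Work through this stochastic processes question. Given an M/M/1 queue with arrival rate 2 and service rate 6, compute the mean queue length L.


rho = 2/6 = 0.3333
L = rho/(1-rho)
= 0.3333/0.6667
= 0.5000

0.5000


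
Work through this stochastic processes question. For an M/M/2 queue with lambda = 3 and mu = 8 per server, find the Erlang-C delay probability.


a = lambda/mu = 0.3750
rho = a/c = 0.1875
Erlang-C formula applied:
C(c,a) = 0.0592

0.0592


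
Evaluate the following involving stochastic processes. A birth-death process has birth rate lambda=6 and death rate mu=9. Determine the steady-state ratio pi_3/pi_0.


For birth-death process, pi_n/pi_0 = (lambda/mu)^n
= (6/9)^3
= 0.2963

0.2963


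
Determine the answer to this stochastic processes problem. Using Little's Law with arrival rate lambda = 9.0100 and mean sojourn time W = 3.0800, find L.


Little's Law: L = lambda * W
= 9.0100 * 3.0800
= 27.7508

27.7508


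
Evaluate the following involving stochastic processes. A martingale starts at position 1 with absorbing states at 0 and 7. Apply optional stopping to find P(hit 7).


By optional stopping theorem: E(M at tau) = M(0) = 1
P(hit 7)*7 + P(hit 0)*0 = 1
P(hit 7) = (1 - 0)/(7 - 0) = 1/7 = 0.1429

0.1429


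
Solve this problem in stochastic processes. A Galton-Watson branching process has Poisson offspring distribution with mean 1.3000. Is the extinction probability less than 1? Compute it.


Since mu = 1.3000 > 1, extinction prob q < 1.
Solve s = exp(mu*(s-1)) iteratively.
q = 0.5770

0.5770


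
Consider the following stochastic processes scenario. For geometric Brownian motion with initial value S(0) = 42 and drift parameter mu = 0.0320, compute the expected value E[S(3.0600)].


E[S(t)] = S(0) * exp(mu * t)
= 42 * exp(0.0320 * 3.0600)
= 42 * 1.1029
= 46.3207

46.3207


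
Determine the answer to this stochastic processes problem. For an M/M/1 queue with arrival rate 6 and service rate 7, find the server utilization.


rho = lambda/mu
= 6/7
= 0.8571

0.8571


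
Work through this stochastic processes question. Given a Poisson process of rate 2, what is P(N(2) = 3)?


P(N(t)=k) = (lambda*t)^k * exp(-lambda*t) / k!
lambda*t = 4
= 4^3 * exp(-4) / 3!
= 64 * 0.0183 / 6
= 0.1954

0.1954


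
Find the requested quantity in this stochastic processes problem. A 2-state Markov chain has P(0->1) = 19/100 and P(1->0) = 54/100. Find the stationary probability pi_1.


Stationary distribution: pi_0 = p10/(p01+p10), pi_1 = p01/(p01+p10)
p01 = 0.1900, p10 = 0.5400
pi_1 = 0.2603

0.2603


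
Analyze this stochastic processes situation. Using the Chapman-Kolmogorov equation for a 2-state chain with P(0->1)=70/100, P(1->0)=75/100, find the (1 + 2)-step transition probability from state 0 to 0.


P^3 = P^1 * P^2
Computing via matrix multiplication of the transition matrix.
Entry (0,0) of P^3 = 0.4733

0.4733


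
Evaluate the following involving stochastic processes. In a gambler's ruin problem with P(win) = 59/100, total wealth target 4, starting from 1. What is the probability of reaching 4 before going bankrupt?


Gambler's ruin formula:
r = q/p = 0.4100/0.5900 = 0.6949
P(win) = (1 - r^i)/(1 - r^N)
= (1 - 0.6949^1)/(1 - 0.6949^4)
= 0.3979

0.3979


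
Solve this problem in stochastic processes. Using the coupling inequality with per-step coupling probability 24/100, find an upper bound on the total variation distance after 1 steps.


TV distance bound <= (1-delta)^n
= (1 - 0.2400)^1
= 0.7600^1
= 0.7600

0.7600


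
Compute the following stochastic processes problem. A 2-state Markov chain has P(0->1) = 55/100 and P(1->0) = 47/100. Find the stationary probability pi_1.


Stationary distribution: pi_0 = p10/(p01+p10), pi_1 = p01/(p01+p10)
p01 = 0.5500, p10 = 0.4700
pi_1 = 0.5392

0.5392


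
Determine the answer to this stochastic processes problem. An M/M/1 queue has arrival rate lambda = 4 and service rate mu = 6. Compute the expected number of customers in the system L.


rho = 4/6 = 0.6667
L = rho/(1-rho)
= 0.6667/0.3333
= 2.0000

2.0000


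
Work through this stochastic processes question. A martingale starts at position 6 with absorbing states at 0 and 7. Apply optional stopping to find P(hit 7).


By optional stopping theorem: E(M at tau) = M(0) = 6
P(hit 7)*7 + P(hit 0)*0 = 6
P(hit 7) = (6 - 0)/(7 - 0) = 6/7 = 0.8571

0.8571


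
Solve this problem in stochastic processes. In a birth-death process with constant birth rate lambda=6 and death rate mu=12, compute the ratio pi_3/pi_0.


For birth-death process, pi_n/pi_0 = (lambda/mu)^n
= (6/12)^3
= 0.1250

0.1250


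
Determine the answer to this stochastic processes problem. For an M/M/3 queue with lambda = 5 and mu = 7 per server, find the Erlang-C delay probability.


a = lambda/mu = 0.7143
rho = a/c = 0.2381
Erlang-C formula applied:
C(c,a) = 0.0389

0.0389


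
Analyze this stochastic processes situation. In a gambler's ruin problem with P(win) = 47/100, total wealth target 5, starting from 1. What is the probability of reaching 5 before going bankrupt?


Gambler's ruin formula:
r = q/p = 0.5300/0.4700 = 1.1277
P(win) = (1 - r^i)/(1 - r^N)
= (1 - 1.1277^1)/(1 - 1.1277^5)
= 0.1550

0.1550


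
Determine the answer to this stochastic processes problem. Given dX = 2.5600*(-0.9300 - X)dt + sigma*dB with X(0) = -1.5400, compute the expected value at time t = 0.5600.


E[X(t)] = mu + (X(0) - mu)*exp(-theta*t)
= -0.9300 + (-1.5400 - -0.9300)*exp(-2.5600*0.5600)
= -0.9300 + -0.6100 * 0.2384
= -1.0755

-1.0755


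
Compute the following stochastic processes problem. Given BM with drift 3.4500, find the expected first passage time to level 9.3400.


Expected first passage time = a/mu
= 9.3400/3.4500
= 2.7072

2.7072


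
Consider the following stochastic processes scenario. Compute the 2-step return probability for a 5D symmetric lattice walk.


P(return in 2 steps) = P(reverse first step) = 1/(2d)
= 1/10
= 0.1000

0.1000


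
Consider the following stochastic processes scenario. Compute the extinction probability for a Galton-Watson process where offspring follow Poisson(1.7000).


Since mu = 1.7000 > 1, extinction prob q < 1.
Solve s = exp(mu*(s-1)) iteratively.
q = 0.3088

0.3088


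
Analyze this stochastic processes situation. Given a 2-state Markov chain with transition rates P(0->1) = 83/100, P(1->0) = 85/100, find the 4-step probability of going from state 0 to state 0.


Computing P^4 by matrix multiplication.
P = [[0.1700, 0.8300], [0.8500, 0.1500]]
After raising P to the power 4:
P^4(0,0) = 0.6116

0.6116


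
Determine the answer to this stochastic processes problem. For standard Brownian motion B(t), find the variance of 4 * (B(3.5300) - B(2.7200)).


Var(alpha*(B(t)-B(s))) = alpha^2 * (t-s)
= 4^2 * (3.5300 - 2.7200)
= 16 * 0.8100
= 12.9600

12.9600


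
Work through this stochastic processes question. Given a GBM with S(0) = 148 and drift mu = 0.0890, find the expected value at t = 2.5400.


E[S(t)] = S(0) * exp(mu * t)
= 148 * exp(0.0890 * 2.5400)
= 148 * 1.2537
= 185.5403

185.5403


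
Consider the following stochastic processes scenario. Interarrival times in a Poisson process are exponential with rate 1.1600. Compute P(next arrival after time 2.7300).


P(X > t) = exp(-lambda * t)
= exp(-1.1600 * 2.7300)
= exp(-3.1668) = 0.0421

0.0421


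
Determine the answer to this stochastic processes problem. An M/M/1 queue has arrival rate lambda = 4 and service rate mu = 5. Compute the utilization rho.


rho = lambda/mu
= 4/5
= 0.8000

0.8000


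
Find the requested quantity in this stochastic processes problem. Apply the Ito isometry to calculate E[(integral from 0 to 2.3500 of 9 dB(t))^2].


By Ito isometry: E[(int f dB)^2] = int f^2 dt
= 9^2 * 2.3500
= 81 * 2.3500 = 190.3500

190.3500


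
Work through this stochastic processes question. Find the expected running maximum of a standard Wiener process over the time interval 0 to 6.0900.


E(max B(s)) = sqrt(2t/pi)
= sqrt(2*6.0900/pi)
= sqrt(3.8770)
= 1.9690

1.9690


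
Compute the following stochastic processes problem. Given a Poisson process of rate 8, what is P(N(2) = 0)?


P(N(t)=k) = (lambda*t)^k * exp(-lambda*t) / k!
lambda*t = 16
= 16^0 * exp(-16) / 0!
= 1 * 1.1254e-07 / 1
= 1.1254e-07

1.1254e-07


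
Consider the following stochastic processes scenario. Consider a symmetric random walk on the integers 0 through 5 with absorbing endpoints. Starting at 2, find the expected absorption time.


For symmetric RW on 0,...,N with absorbing barriers, E(i) = i*(N-i)
E(2) = 2 * 3 = 6

6


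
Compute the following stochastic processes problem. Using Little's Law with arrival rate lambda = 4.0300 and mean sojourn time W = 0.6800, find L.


Little's Law: L = lambda * W
= 4.0300 * 0.6800
= 2.7404

2.7404


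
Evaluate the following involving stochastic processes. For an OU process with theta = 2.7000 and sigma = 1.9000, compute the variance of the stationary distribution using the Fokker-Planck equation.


Stationary variance = sigma^2 / (2*theta)
= 1.9000^2 / (2*2.7000)
= 3.6100 / 5.4000
= 0.6685

0.6685


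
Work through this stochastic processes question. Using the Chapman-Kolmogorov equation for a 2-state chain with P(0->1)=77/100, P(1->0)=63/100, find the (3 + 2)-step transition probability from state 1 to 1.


P^5 = P^3 * P^2
Computing via matrix multiplication of the transition matrix.
Entry (1,1) of P^5 = 0.5454

0.5454


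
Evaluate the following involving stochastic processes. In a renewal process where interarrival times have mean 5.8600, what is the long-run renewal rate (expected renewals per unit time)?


Long-run renewal rate = 1/E(X)
= 1/5.8600
= 0.1706

0.1706


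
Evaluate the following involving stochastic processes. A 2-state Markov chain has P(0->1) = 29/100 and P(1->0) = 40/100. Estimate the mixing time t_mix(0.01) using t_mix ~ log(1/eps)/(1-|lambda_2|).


lambda_2 = |1 - p01 - p10| = |1 - 0.2900 - 0.4000| = 0.3100
t_mix ~ log(1/eps)/(1 - |lambda_2|)
= log(100)/(1 - 0.3100) = 4.6052/0.6900
= 6.6742

6.6742


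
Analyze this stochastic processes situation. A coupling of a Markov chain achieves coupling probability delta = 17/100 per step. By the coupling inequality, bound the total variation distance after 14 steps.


TV distance bound <= (1-delta)^n
= (1 - 0.1700)^14
= 0.8300^14
= 0.0736

0.0736


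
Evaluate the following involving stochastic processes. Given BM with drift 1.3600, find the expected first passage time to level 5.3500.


Expected first passage time = a/mu
= 5.3500/1.3600
= 3.9338

3.9338


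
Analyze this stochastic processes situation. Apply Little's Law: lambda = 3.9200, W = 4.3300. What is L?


Little's Law: L = lambda * W
= 3.9200 * 4.3300
= 16.9736

16.9736


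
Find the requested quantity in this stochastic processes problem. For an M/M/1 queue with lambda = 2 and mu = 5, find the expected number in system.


rho = 2/5 = 0.4000
L = rho/(1-rho)
= 0.4000/0.6000
= 0.6667

0.6667


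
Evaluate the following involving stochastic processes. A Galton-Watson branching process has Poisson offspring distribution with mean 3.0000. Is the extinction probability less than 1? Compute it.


Since mu = 3.0000 > 1, extinction prob q < 1.
Solve s = exp(mu*(s-1)) iteratively.
q = 0.0595

0.0595


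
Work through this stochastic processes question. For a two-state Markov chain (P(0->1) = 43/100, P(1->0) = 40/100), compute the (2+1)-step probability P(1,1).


P^3 = P^2 * P^1
Computing via matrix multiplication of the transition matrix.
Entry (1,1) of P^3 = 0.5204

0.5204


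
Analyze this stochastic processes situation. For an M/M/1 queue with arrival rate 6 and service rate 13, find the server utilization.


rho = lambda/mu
= 6/13
= 0.4615

0.4615


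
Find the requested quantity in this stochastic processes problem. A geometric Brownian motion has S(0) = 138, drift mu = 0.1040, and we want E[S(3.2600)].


E[S(t)] = S(0) * exp(mu * t)
= 138 * exp(0.1040 * 3.2600)
= 138 * 1.4036
= 193.6967

193.6967


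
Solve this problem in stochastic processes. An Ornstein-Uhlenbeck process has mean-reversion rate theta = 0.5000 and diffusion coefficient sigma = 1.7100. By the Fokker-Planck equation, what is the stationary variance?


Stationary variance = sigma^2 / (2*theta)
= 1.7100^2 / (2*0.5000)
= 2.9241 / 1.0000
= 2.9241

2.9241


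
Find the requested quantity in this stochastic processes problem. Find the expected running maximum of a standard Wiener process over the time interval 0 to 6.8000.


E(max B(s)) = sqrt(2t/pi)
= sqrt(2*6.8000/pi)
= sqrt(4.3290)
= 2.0806

2.0806


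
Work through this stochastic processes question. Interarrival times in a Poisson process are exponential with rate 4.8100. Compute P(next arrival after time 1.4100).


P(X > t) = exp(-lambda * t)
= exp(-4.8100 * 1.4100)
= exp(-6.7821) = 0.0011

0.0011


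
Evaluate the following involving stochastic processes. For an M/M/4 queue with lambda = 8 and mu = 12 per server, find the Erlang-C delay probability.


a = lambda/mu = 0.6667
rho = a/c = 0.1667
Erlang-C formula applied:
C(c,a) = 0.0051

0.0051


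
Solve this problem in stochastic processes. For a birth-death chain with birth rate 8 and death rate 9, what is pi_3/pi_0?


For birth-death process, pi_n/pi_0 = (lambda/mu)^n
= (8/9)^3
= 0.7023

0.7023


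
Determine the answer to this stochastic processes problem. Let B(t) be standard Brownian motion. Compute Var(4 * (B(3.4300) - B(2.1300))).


Var(alpha*(B(t)-B(s))) = alpha^2 * (t-s)
= 4^2 * (3.4300 - 2.1300)
= 16 * 1.3000
= 20.8000

20.8000


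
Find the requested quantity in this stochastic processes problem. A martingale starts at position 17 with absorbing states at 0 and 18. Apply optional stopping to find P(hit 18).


By optional stopping theorem: E(M at tau) = M(0) = 17
P(hit 18)*18 + P(hit 0)*0 = 17
P(hit 18) = (17 - 0)/(18 - 0) = 17/18 = 0.9444

0.9444


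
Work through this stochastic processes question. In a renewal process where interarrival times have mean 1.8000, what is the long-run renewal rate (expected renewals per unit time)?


Long-run renewal rate = 1/E(X)
= 1/1.8000
= 0.5556

0.5556


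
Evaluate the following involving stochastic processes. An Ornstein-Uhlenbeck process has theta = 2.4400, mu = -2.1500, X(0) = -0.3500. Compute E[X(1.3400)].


E[X(t)] = mu + (X(0) - mu)*exp(-theta*t)
= -2.1500 + (-0.3500 - -2.1500)*exp(-2.4400*1.3400)
= -2.1500 + 1.8000 * 0.0380
= -2.0816

-2.0816


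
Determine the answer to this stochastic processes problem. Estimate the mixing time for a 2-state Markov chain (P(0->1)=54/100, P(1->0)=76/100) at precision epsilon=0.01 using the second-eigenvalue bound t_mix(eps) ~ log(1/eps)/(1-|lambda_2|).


lambda_2 = |1 - p01 - p10| = |1 - 0.5400 - 0.7600| = 0.3000
t_mix ~ log(1/eps)/(1 - |lambda_2|)
= log(100)/(1 - 0.3000) = 4.6052/0.7000
= 6.5788

6.5788


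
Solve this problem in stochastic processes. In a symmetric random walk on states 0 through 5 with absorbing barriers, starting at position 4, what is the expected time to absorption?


For symmetric RW on 0,...,N with absorbing barriers, E(i) = i*(N-i)
E(4) = 4 * 1 = 4

4


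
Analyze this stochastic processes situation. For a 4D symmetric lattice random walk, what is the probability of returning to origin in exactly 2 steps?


P(return in 2 steps) = P(reverse first step) = 1/(2d)
= 1/8
= 0.1250

0.1250


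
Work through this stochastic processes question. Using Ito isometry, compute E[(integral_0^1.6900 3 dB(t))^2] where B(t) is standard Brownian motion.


By Ito isometry: E[(int f dB)^2] = int f^2 dt
= 3^2 * 1.6900
= 9 * 1.6900 = 15.2100

15.2100


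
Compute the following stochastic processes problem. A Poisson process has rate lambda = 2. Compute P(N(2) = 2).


P(N(t)=k) = (lambda*t)^k * exp(-lambda*t) / k!
lambda*t = 4
= 4^2 * exp(-4) / 2!
= 16 * 0.0183 / 2
= 0.1465

0.1465


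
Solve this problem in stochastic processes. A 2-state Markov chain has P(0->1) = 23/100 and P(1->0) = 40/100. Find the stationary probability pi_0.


Stationary distribution: pi_0 = p10/(p01+p10), pi_1 = p01/(p01+p10)
p01 = 0.2300, p10 = 0.4000
pi_0 = 0.6349

0.6349


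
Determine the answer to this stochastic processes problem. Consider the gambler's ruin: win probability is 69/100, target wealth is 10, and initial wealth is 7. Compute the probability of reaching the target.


Gambler's ruin formula:
r = q/p = 0.3100/0.6900 = 0.4493
P(win) = (1 - r^i)/(1 - r^N)
= (1 - 0.4493^7)/(1 - 0.4493^10)
= 0.9966

0.9966


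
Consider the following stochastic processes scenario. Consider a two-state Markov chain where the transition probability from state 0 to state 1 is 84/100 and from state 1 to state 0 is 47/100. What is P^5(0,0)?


Computing P^5 by matrix multiplication.
P = [[0.1600, 0.8400], [0.4700, 0.5300]]
After raising P to the power 5:
P^5(0,0) = 0.3569

0.3569


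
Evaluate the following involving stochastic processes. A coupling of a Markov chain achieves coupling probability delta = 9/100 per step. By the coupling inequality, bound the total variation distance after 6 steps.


TV distance bound <= (1-delta)^n
= (1 - 0.0900)^6
= 0.9100^6
= 0.5679

0.5679


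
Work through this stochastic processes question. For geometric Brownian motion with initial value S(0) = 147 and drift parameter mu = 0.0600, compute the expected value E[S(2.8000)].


E[S(t)] = S(0) * exp(mu * t)
= 147 * exp(0.0600 * 2.8000)
= 147 * 1.1829
= 173.8917

173.8917


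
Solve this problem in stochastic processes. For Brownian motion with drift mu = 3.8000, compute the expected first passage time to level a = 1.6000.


Expected first passage time = a/mu
= 1.6000/3.8000
= 0.4211

0.4211


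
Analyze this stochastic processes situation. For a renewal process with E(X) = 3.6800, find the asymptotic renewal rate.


Long-run renewal rate = 1/E(X)
= 1/3.6800
= 0.2717

0.2717


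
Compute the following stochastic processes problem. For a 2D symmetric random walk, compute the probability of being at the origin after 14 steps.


P = C(14,7)^2 / 4^14
= 3432^2 / 268435456
= 11778624 / 268435456
= 0.0439

0.0439


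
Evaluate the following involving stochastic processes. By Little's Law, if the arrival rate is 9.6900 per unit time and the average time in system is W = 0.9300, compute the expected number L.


Little's Law: L = lambda * W
= 9.6900 * 0.9300
= 9.0117

9.0117


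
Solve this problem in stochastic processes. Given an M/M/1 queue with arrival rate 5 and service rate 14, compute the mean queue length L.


rho = 5/14 = 0.3571
L = rho/(1-rho)
= 0.3571/0.6429
= 0.5556

0.5556


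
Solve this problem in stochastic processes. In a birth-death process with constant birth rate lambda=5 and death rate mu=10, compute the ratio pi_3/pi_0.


For birth-death process, pi_n/pi_0 = (lambda/mu)^n
= (5/10)^3
= 0.1250

0.1250


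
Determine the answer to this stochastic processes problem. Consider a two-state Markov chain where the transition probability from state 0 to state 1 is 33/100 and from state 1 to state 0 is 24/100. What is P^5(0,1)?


Computing P^5 by matrix multiplication.
P = [[0.6700, 0.3300], [0.2400, 0.7600]]
After raising P to the power 5:
P^5(0,1) = 0.5704

0.5704


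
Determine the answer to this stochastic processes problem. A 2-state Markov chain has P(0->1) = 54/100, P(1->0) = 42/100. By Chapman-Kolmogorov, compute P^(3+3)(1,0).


P^6 = P^3 * P^3
Computing via matrix multiplication of the transition matrix.
Entry (1,0) of P^6 = 0.4375

0.4375


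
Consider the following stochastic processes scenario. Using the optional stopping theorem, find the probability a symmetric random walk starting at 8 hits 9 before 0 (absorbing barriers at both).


By optional stopping theorem: E(M at tau) = M(0) = 8
P(hit 9)*9 + P(hit 0)*0 = 8
P(hit 9) = (8 - 0)/(9 - 0) = 8/9 = 0.8889

0.8889


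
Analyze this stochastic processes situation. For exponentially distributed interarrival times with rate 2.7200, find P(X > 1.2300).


P(X > t) = exp(-lambda * t)
= exp(-2.7200 * 1.2300)
= exp(-3.3456) = 0.0352

0.0352


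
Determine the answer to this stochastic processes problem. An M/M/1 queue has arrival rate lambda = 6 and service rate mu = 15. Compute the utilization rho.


rho = lambda/mu
= 6/15
= 0.4000

0.4000


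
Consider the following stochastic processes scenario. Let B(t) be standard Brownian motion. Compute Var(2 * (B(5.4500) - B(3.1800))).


Var(alpha*(B(t)-B(s))) = alpha^2 * (t-s)
= 2^2 * (5.4500 - 3.1800)
= 4 * 2.2700
= 9.0800

9.0800


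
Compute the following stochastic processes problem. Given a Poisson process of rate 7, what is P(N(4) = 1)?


P(N(t)=k) = (lambda*t)^k * exp(-lambda*t) / k!
lambda*t = 28
= 28^1 * exp(-28) / 1!
= 28 * 6.9144e-13 / 1
= 1.9360e-11

1.9360e-11


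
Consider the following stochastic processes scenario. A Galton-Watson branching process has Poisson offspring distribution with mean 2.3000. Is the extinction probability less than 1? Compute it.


Since mu = 2.3000 > 1, extinction prob q < 1.
Solve s = exp(mu*(s-1)) iteratively.
q = 0.1376

0.1376


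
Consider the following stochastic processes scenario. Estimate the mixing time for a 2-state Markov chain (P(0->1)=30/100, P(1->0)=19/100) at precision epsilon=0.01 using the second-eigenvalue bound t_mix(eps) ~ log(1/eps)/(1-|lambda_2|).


lambda_2 = |1 - p01 - p10| = |1 - 0.3000 - 0.1900| = 0.5100
t_mix ~ log(1/eps)/(1 - |lambda_2|)
= log(100)/(1 - 0.5100) = 4.6052/0.4900
= 9.3983

9.3983
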